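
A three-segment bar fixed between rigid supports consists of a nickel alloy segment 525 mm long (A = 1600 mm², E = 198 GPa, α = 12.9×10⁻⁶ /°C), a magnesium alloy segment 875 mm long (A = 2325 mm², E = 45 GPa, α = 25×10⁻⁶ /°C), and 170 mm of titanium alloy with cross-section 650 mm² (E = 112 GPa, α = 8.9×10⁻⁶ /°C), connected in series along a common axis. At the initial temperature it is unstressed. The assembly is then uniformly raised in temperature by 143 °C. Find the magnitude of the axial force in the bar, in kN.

Free thermal expansion of the whole bar: Σ αᵢΔT Lᵢ = 12.9×10⁻⁶×143×525 + 25×10⁻⁶×143×875 + 8.9×10⁻⁶×143×170 = 4.313 mm.
Since the ends are fixed, an axial force P builds up, equal in every segment, with P · Σ Lᵢ/(AᵢEᵢ) = δ_free.
Σ Lᵢ/(AᵢEᵢ) = 525/(1600×198×10³) + 875/(2325×45×10³) + 170/(650×112×10³) = 1.236×10⁻⁵ mm/N.
P = 4.313 / 1.236×10⁻⁵ = 349100 N = 349.1 kN, compressive.

P ≈ 349 kN (compressive)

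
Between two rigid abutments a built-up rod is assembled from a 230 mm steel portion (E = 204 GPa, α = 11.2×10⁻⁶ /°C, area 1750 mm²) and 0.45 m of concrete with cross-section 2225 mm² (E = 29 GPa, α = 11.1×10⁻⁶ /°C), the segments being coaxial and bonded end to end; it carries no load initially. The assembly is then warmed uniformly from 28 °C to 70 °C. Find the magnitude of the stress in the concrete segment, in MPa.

If the supports were absent, the total length change would be Σ αᵢΔT Lᵢ = 11.2×10⁻⁶×42×230 + 11.1×10⁻⁶×42×450 = 0.318 mm.
Since the ends are fixed, an axial force P builds up, equal in every segment, with P · Σ Lᵢ/(AᵢEᵢ) = δ_free.
Σ Lᵢ/(AᵢEᵢ) = 230/(1750×204×10³) + 450/(2225×29×10³) = 7.618×10⁻⁶ mm/N.
Hence P = δ_free / Σ(L/AE) = 0.318/7.618×10⁻⁶ = 41.74 kN (compressive).
σ_{concrete} = P / A = 41740 / 2225 = 18.76 MPa.

σ ≈ 18.8 MPa (compressive)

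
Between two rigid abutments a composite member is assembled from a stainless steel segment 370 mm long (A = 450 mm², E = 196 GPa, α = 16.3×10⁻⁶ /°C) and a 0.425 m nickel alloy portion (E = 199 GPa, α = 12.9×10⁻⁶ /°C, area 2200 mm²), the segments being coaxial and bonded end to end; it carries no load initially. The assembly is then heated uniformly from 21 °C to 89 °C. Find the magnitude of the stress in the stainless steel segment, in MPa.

Free thermal expansion of the whole bar: Σ αᵢΔT Lᵢ = 16.3×10⁻⁶×68×370 + 12.9×10⁻⁶×68×425 = 0.7829 mm.
The rigid supports impose zero overall length change; the single axial force P common to all segments must satisfy P Σ Lᵢ/(AᵢEᵢ) = δ_free.
Σ Lᵢ/(AᵢEᵢ) = 370/(450×196×10³) + 425/(2200×199×10³) = 5.166×10⁻⁶ mm/N.
P = 0.7829 / 5.166×10⁻⁶ = 151600 N = 151.6 kN, compressive.
σ_{stainless steel} = P / A = 151600 / 450 = 336.8 MPa.

σ ≈ 337 MPa (compressive)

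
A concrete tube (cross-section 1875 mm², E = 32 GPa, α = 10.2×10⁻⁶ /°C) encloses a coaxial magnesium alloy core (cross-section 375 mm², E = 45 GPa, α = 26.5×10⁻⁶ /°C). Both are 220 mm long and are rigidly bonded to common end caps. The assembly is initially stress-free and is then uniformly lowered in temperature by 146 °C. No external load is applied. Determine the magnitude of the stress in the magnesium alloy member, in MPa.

σ ≈ 83.6 MPa (tensile)

The magnesium alloy has the larger α, so on cooling it would change length more than the concrete if both were free. The rigid plates force a common final length, so the magnesium alloy is put into tension and the concrete into compression, with equal and opposite forces P (no external load).
Compatibility of the two members (thermal + elastic change equal): (α₁ − α₂)ΔT = P·[1/(A₁E₁) + 1/(A₂E₂)].
|α₁ − α₂|·ΔT = 16.3×10⁻⁶ × 146 = 0.00238.
1/(A₁E₁) + 1/(A₂E₂) = 1/(1875×32×10³) + 1/(375×45×10³) = 7.593×10⁻⁸ N⁻¹.
P = 0.00238 / 7.593×10⁻⁸ = 31340 N = 31.34 kN.
σ_{magnesium alloy} = P/A₂ = 31340/375 = 83.58 MPa, tensile.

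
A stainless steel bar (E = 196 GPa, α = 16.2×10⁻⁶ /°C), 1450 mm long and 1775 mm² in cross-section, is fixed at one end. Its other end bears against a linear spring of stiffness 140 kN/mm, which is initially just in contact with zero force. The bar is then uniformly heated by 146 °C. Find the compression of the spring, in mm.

δ ≈ 2.17 mm

The unrestrained thermal change is αΔT L = 16.2×10⁻⁶ × 146 × 1450 = 3.43 mm.
Let P be the compressive force at the spring. The bar shortens elastically by PL/(AE) and the spring compresses by P/k; together these equal δ_free.
So P = δ_free / [L/(AE) + 1/k] = 3.43 / [ 1450/(1775×196×10³) + 1/(140×10³) ].
P = 3.43 / 1.131×10⁻⁵ = 303200 N.
Spring compression = P/k = 303200/(140×10³) = 2.166 mm.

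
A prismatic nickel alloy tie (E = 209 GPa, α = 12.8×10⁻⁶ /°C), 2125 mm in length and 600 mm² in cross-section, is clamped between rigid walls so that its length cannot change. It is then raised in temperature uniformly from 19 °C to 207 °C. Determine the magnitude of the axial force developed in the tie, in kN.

The ends cannot move, so σ = EαΔT = 209×10³ × 12.8×10⁻⁶ × 188 = 502.9 MPa.
Then P = σA = 502.9 × 600 mm² = 301.8 kN, compressive.

P ≈ 302 kN (compressive)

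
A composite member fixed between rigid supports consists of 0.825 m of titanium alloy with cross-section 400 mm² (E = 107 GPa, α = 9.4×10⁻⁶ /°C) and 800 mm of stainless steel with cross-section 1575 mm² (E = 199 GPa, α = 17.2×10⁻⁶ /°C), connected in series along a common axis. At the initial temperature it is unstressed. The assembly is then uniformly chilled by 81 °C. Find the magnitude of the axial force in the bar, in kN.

P ≈ 79.8 kN (tensile)

Free thermal contraction of the whole bar: Σ αᵢΔT Lᵢ = 9.4×10⁻⁶×81×825 + 17.2×10⁻⁶×81×800 = 1.743 mm.
Since the ends are fixed, an axial force P builds up, equal in every segment, with P · Σ Lᵢ/(AᵢEᵢ) = δ_free.
Σ Lᵢ/(AᵢEᵢ) = 825/(400×107×10³) + 800/(1575×199×10³) = 2.183×10⁻⁵ mm/N.
Hence P = δ_free / Σ(L/AE) = 1.743/2.183×10⁻⁵ = 79.84 kN (tensile).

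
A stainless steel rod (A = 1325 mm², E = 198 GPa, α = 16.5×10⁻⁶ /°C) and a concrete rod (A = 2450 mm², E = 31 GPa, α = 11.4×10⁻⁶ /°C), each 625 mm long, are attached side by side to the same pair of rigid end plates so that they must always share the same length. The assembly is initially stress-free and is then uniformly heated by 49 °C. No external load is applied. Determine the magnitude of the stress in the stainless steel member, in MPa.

The stainless steel has the larger α, so on heating it would change length more than the concrete if both were free. The rigid plates force a common final length, so the stainless steel is put into compression and the concrete into tension, with equal and opposite forces P (no external load).
Setting the final lengths equal and cancelling L: (α₁ − α₂)ΔT = P/(A₁E₁) + P/(A₂E₂).
|α₁ − α₂|·ΔT = 5.1×10⁻⁶ × 49 = 0.0002499.
1/(A₁E₁) + 1/(A₂E₂) = 1/(1325×198×10³) + 1/(2450×31×10³) = 1.698×10⁻⁸ N⁻¹.
So P = 0.0002499 / 1.698×10⁻⁸ = 14.72 kN.
σ_{stainless steel} = P/A₁ = 14720/1325 = 11.11 MPa, compressive.

σ ≈ 11.1 MPa (compressive)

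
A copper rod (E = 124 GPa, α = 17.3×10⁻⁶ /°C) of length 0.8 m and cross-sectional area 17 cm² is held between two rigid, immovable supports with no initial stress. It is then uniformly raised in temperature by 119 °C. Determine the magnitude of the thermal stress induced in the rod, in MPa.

σ ≈ 255 MPa (compressive)

With length fixed, the mechanical strain must cancel the thermal strain αΔT = 17.3×10⁻⁶ × 119 = 2058.7×10⁻⁶.
Hence σ = E·αΔT = 124×10³ × 2058.7×10⁻⁶ = 255.3 MPa, compressive.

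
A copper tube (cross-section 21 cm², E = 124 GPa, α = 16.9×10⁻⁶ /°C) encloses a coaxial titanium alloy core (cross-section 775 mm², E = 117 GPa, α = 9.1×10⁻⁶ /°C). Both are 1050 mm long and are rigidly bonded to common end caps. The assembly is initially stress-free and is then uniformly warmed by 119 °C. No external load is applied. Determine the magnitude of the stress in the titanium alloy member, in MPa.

σ ≈ 80.6 MPa (tensile)

The copper has the larger α, so on heating it would change length more than the titanium alloy if both were free. The rigid plates force a common final length, so the copper is put into compression and the titanium alloy into tension, with equal and opposite forces P (no external load).
Equating the net (thermal + elastic) strains gives |α₁ − α₂|·ΔT = P·[1/(A₁E₁) + 1/(A₂E₂)].
|α₁ − α₂|·ΔT = 7.8×10⁻⁶ × 119 = 0.0009282.
1/(A₁E₁) + 1/(A₂E₂) = 1/(2100×124×10³) + 1/(775×117×10³) = 1.487×10⁻⁸ N⁻¹.
P = 0.0009282 / 1.487×10⁻⁸ = 62430 N = 62.43 kN.
σ_{titanium alloy} = P/A₂ = 62430/775 = 80.55 MPa, tensile.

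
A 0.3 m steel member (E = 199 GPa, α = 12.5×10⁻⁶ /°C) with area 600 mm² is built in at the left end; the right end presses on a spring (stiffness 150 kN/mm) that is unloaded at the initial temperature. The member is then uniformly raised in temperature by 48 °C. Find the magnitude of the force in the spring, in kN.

P ≈ 19.6 kN

The unrestrained thermal change is αΔT L = 12.5×10⁻⁶ × 48 × 300 = 0.18 mm.
Let P be the compressive force at the spring. The member shortens elastically by PL/(AE) and the spring compresses by P/k; together these equal δ_free.
So P = δ_free / [L/(AE) + 1/k] = 0.18 / [ 300/(600×199×10³) + 1/(150×10³) ].
P = 0.18 / 9.179×10⁻⁶ = 19610 N.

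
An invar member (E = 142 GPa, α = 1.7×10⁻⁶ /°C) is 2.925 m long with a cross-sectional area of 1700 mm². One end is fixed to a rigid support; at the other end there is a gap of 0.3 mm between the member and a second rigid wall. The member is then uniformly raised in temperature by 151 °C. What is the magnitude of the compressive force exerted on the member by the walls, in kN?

P ≈ 37.2 kN

Unrestrained expansion: δ_free = αΔT L = 1.7×10⁻⁶ × 151 × 2925 = 0.7508 mm.
This exceeds the 0.3 mm gap, so the wall pushes back. The portion of expansion that must be recovered elastically is δ_free − gap = 0.7508 − 0.3 = 0.4508 mm.
So σ = E(δ_free − g)/L = 142×10³ × 0.4508/2925 = 21.89 MPa.
Force on the wall = σA = 21.89 × 1700 mm² = 37.21 kN.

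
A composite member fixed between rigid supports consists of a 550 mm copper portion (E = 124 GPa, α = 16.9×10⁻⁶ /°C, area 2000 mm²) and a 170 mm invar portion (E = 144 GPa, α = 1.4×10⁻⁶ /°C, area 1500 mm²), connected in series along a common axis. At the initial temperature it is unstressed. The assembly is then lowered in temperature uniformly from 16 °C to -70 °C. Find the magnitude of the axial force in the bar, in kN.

Free thermal contraction of the whole bar: Σ αᵢΔT Lᵢ = 16.9×10⁻⁶×86×550 + 1.4×10⁻⁶×86×170 = 0.8198 mm.
The rigid supports impose zero overall length change; the single axial force P common to all segments must satisfy P Σ Lᵢ/(AᵢEᵢ) = δ_free.
Σ Lᵢ/(AᵢEᵢ) = 550/(2000×124×10³) + 170/(1500×144×10³) = 3.005×10⁻⁶ mm/N.
So P = 0.8198 / 3.005×10⁻⁶ = 272.8 kN, tensile.

P ≈ 273 kN (tensile)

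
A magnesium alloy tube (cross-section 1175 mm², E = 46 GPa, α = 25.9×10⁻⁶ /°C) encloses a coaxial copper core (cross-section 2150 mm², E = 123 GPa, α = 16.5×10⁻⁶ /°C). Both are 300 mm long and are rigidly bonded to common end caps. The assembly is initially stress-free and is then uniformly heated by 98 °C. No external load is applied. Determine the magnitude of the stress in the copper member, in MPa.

Both members must finish at the same length. With the larger α, the magnesium alloy tends to over-expand; the plates restrain it, putting the magnesium alloy in compression and the copper in tension. With no external load the two internal forces are equal and opposite, magnitude P.
Equating the net (thermal + elastic) strains gives |α₁ − α₂|·ΔT = P·[1/(A₁E₁) + 1/(A₂E₂)].
|α₁ − α₂|·ΔT = 9.4×10⁻⁶ × 98 = 0.0009212.
1/(A₁E₁) + 1/(A₂E₂) = 1/(1175×46×10³) + 1/(2150×123×10³) = 2.228×10⁻⁸ N⁻¹.
P = 0.0009212 / 2.228×10⁻⁸ = 41340 N = 41.34 kN.
σ_{copper} = P/A₂ = 41340/2150 = 19.23 MPa, tensile.

σ ≈ 19.2 MPa (tensile)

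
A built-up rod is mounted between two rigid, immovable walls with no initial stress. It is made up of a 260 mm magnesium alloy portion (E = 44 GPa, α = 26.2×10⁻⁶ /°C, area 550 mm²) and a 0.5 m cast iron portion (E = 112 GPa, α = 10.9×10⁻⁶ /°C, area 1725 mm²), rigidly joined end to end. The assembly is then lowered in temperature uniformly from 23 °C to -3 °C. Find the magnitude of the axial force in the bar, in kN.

If the supports were absent, the total length change would be Σ αᵢΔT Lᵢ = 26.2×10⁻⁶×26×260 + 10.9×10⁻⁶×26×500 = 0.3188 mm.
The rigid supports impose zero overall length change; the single axial force P common to all segments must satisfy P Σ Lᵢ/(AᵢEᵢ) = δ_free.
Σ Lᵢ/(AᵢEᵢ) = 260/(550×44×10³) + 500/(1725×112×10³) = 1.333×10⁻⁵ mm/N.
Hence P = δ_free / Σ(L/AE) = 0.3188/1.333×10⁻⁵ = 23.91 kN (tensile).

P ≈ 23.9 kN (tensile)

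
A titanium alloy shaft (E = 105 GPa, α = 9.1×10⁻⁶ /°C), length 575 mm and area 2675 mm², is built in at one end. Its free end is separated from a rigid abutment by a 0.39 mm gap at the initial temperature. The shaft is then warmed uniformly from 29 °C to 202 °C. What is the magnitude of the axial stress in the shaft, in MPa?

Free thermal elongation = αΔT L = 9.1×10⁻⁶ × 173 × 575 = 0.9052 mm.
This exceeds the 0.39 mm gap, so the wall pushes back. The portion of expansion that must be recovered elastically is δ_free − gap = 0.9052 − 0.39 = 0.5152 mm.
Compatibility: PL/(AE) = 0.5152 mm, so σ = P/A = E × (0.5152/575) = 94.08 MPa.

σ ≈ 94.1 MPa (compressive)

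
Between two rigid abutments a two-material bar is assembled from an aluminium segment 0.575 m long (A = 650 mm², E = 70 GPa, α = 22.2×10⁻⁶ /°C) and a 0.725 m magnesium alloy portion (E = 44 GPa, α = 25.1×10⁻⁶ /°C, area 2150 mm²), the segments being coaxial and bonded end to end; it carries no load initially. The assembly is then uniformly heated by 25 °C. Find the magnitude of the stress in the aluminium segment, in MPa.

σ ≈ 58.7 MPa (compressive)

If the supports were absent, the total length change would be Σ αᵢΔT Lᵢ = 22.2×10⁻⁶×25×575 + 25.1×10⁻⁶×25×725 = 0.7741 mm.
The walls prevent any net length change, so an axial force P (same in every segment) develops. Compatibility: P · Σ Lᵢ/(AᵢEᵢ) = δ_free.
The series flexibility is Σ Lᵢ/(AᵢEᵢ) = 575/(650×70×10³) + 725/(2150×44×10³) = 2.03×10⁻⁵ mm/N.
P = 0.7741 / 2.03×10⁻⁵ = 38130 N = 38.13 kN, compressive.
σ_{aluminium} = P / A = 38130 / 650 = 58.66 MPa.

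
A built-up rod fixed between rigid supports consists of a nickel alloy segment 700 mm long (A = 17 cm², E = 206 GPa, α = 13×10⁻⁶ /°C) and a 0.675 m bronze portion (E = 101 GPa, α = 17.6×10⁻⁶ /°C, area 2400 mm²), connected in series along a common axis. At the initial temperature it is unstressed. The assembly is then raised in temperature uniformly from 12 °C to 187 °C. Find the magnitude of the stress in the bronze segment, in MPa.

With the walls removed the bar would change length by δ_free = Σ αᵢΔT Lᵢ = 13×10⁻⁶×175×700 + 17.6×10⁻⁶×175×675 = 3.671 mm.
The walls prevent any net length change, so an axial force P (same in every segment) develops. Compatibility: P · Σ Lᵢ/(AᵢEᵢ) = δ_free.
The series flexibility is Σ Lᵢ/(AᵢEᵢ) = 700/(1700×206×10³) + 675/(2400×101×10³) = 4.784×10⁻⁶ mm/N.
So P = 3.671 / 4.784×10⁻⁶ = 767.5 kN, compressive.
σ_{bronze} = P / A = 767500 / 2400 = 319.8 MPa.

σ ≈ 320 MPa (compressive)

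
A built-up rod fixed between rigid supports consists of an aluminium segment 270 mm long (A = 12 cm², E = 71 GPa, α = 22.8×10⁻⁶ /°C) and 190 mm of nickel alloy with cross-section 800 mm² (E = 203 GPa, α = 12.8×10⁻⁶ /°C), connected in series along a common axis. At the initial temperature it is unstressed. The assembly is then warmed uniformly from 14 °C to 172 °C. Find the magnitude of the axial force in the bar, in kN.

P ≈ 313 kN (compressive)

With the walls removed the bar would change length by δ_free = Σ αᵢΔT Lᵢ = 22.8×10⁻⁶×158×270 + 12.8×10⁻⁶×158×190 = 1.357 mm.
Since the ends are fixed, an axial force P builds up, equal in every segment, with P · Σ Lᵢ/(AᵢEᵢ) = δ_free.
The series flexibility is Σ Lᵢ/(AᵢEᵢ) = 270/(1200×71×10³) + 190/(800×203×10³) = 4.339×10⁻⁶ mm/N.
So P = 1.357 / 4.339×10⁻⁶ = 312.7 kN, compressive.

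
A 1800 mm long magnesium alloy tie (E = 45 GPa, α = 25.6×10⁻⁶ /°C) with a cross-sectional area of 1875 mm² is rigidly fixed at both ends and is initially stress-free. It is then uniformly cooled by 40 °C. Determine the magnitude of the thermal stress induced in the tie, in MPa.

σ ≈ 46.1 MPa (tensile)

The supports are rigid, so the total axial strain is zero. The restrained thermal strain is ε = αΔT = 25.6×10⁻⁶ × 40 = 1024×10⁻⁶.
The stress required to suppress this strain is σ = Eε = 45×10³ × 1024×10⁻⁶ = 46.08 MPa, tensile since the tie is trying to contract.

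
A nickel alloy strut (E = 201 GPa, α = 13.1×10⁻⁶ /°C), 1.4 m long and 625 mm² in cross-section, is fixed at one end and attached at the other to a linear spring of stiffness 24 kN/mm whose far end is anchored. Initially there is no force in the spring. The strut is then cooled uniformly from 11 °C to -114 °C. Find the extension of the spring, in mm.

The unrestrained thermal change is αΔT L = 13.1×10⁻⁶ × 125 × 1400 = 2.292 mm.
With a force P in the spring, the elastic change of the strut is PL/(AE) and that of the spring is P/k; compatibility requires their sum to equal δ_free.
So P = δ_free / [L/(AE) + 1/k] = 2.292 / [ 1400/(625×201×10³) + 1/(24×10³) ].
P = 2.292 / 5.281×10⁻⁵ = 43410 N.
Spring extension = P/k = 43410/(24×10³) = 1.809 mm.

δ ≈ 1.81 mm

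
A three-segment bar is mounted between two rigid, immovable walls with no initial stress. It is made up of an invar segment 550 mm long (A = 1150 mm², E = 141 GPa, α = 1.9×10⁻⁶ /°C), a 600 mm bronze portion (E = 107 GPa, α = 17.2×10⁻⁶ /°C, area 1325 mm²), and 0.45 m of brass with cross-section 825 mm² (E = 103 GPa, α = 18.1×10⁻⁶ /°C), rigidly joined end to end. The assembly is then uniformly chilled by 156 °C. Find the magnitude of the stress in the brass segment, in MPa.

σ ≈ 286 MPa (tensile)

With the walls removed the bar would change length by δ_free = Σ αᵢΔT Lᵢ = 1.9×10⁻⁶×156×550 + 17.2×10⁻⁶×156×600 + 18.1×10⁻⁶×156×450 = 3.044 mm.
The walls prevent any net length change, so an axial force P (same in every segment) develops. Compatibility: P · Σ Lᵢ/(AᵢEᵢ) = δ_free.
Σ Lᵢ/(AᵢEᵢ) = 550/(1150×141×10³) + 600/(1325×107×10³) + 450/(825×103×10³) = 1.292×10⁻⁵ mm/N.
P = 3.044 / 1.292×10⁻⁵ = 235600 N = 235.6 kN, tensile.
σ_{brass} = P / A = 235600 / 825 = 285.5 MPa.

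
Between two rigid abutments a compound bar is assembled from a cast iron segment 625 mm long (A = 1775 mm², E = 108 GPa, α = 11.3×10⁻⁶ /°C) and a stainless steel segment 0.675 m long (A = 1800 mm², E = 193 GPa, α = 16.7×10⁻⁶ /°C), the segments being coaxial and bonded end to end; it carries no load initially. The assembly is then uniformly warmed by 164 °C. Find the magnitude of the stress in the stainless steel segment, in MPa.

σ ≈ 321 MPa (compressive)

With the walls removed the bar would change length by δ_free = Σ αᵢΔT Lᵢ = 11.3×10⁻⁶×164×625 + 16.7×10⁻⁶×164×675 = 3.007 mm.
The walls prevent any net length change, so an axial force P (same in every segment) develops. Compatibility: P · Σ Lᵢ/(AᵢEᵢ) = δ_free.
Σ Lᵢ/(AᵢEᵢ) = 625/(1775×108×10³) + 675/(1800×193×10³) = 5.203×10⁻⁶ mm/N.
So P = 3.007 / 5.203×10⁻⁶ = 577.9 kN, compressive.
σ_{stainless steel} = P / A = 577900 / 1800 = 321.1 MPa.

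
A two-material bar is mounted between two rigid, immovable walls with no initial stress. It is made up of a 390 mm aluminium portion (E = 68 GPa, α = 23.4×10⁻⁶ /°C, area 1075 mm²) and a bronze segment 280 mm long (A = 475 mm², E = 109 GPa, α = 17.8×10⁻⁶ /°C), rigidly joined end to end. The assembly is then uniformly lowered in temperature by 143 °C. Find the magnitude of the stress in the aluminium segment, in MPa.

σ ≈ 175 MPa (tensile)

Free thermal contraction of the whole bar: Σ αᵢΔT Lᵢ = 23.4×10⁻⁶×143×390 + 17.8×10⁻⁶×143×280 = 2.018 mm.
Since the ends are fixed, an axial force P builds up, equal in every segment, with P · Σ Lᵢ/(AᵢEᵢ) = δ_free.
The series flexibility is Σ Lᵢ/(AᵢEᵢ) = 390/(1075×68×10³) + 280/(475×109×10³) = 1.074×10⁻⁵ mm/N.
So P = 2.018 / 1.074×10⁻⁵ = 187.8 kN, tensile.
σ_{aluminium} = P / A = 187800 / 1075 = 174.7 MPa.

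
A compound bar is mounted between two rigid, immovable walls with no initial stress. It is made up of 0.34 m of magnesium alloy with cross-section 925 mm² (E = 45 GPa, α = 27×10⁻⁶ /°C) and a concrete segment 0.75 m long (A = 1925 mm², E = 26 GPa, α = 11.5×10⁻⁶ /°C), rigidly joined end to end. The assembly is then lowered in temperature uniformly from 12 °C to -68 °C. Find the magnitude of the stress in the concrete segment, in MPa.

If the supports were absent, the total length change would be Σ αᵢΔT Lᵢ = 27×10⁻⁶×80×340 + 11.5×10⁻⁶×80×750 = 1.424 mm.
Since the ends are fixed, an axial force P builds up, equal in every segment, with P · Σ Lᵢ/(AᵢEᵢ) = δ_free.
Σ Lᵢ/(AᵢEᵢ) = 340/(925×45×10³) + 750/(1925×26×10³) = 2.315×10⁻⁵ mm/N.
Hence P = δ_free / Σ(L/AE) = 1.424/2.315×10⁻⁵ = 61.52 kN (tensile).
σ_{concrete} = P / A = 61520 / 1925 = 31.96 MPa.

σ ≈ 32 MPa (tensile)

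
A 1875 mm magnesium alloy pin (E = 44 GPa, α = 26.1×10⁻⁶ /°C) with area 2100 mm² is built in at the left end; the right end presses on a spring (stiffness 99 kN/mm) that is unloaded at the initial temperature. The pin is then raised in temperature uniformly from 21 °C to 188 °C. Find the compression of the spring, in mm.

If the spring were absent the pin would lengthen by αΔT L = 26.1×10⁻⁶ × 167 × 1875 = 8.173 mm.
With a force P in the spring, the elastic change of the pin is PL/(AE) and that of the spring is P/k; compatibility requires their sum to equal δ_free.
So P = δ_free / [L/(AE) + 1/k] = 8.173 / [ 1875/(2100×44×10³) + 1/(99×10³) ].
P = 8.173 / 3.039×10⁻⁵ = 268900 N.
Spring compression = P/k = 268900/(99×10³) = 2.716 mm.

δ ≈ 2.72 mm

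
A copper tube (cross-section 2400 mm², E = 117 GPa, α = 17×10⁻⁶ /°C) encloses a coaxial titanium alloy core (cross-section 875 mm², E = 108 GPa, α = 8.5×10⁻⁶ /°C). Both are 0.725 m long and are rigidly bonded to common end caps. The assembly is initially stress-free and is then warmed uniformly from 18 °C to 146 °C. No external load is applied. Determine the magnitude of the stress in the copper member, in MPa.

σ ≈ 32.1 MPa (compressive)

Both members must finish at the same length. With the larger α, the copper tends to over-expand; the plates restrain it, putting the copper in compression and the titanium alloy in tension. With no external load the two internal forces are equal and opposite, magnitude P.
Compatibility of the two members (thermal + elastic change equal): (α₁ − α₂)ΔT = P·[1/(A₁E₁) + 1/(A₂E₂)].
|α₁ − α₂|·ΔT = 8.5×10⁻⁶ × 128 = 0.001088.
1/(A₁E₁) + 1/(A₂E₂) = 1/(2400×117×10³) + 1/(875×108×10³) = 1.414×10⁻⁸ N⁻¹.
So P = 0.001088 / 1.414×10⁻⁸ = 76.93 kN.
σ_{copper} = P/A₁ = 76930/2400 = 32.05 MPa, compressive.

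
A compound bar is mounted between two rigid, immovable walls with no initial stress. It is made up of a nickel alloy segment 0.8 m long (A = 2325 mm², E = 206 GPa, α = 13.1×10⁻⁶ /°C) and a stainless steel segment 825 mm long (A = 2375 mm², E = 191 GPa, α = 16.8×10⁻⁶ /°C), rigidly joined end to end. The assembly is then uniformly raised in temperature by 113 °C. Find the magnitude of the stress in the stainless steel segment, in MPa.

Free thermal expansion of the whole bar: Σ αᵢΔT Lᵢ = 13.1×10⁻⁶×113×800 + 16.8×10⁻⁶×113×825 = 2.75 mm.
The walls prevent any net length change, so an axial force P (same in every segment) develops. Compatibility: P · Σ Lᵢ/(AᵢEᵢ) = δ_free.
Σ Lᵢ/(AᵢEᵢ) = 800/(2325×206×10³) + 825/(2375×191×10³) = 3.489×10⁻⁶ mm/N.
So P = 2.75 / 3.489×10⁻⁶ = 788.3 kN, compressive.
σ_{stainless steel} = P / A = 788300 / 2375 = 331.9 MPa.

σ ≈ 332 MPa (compressive)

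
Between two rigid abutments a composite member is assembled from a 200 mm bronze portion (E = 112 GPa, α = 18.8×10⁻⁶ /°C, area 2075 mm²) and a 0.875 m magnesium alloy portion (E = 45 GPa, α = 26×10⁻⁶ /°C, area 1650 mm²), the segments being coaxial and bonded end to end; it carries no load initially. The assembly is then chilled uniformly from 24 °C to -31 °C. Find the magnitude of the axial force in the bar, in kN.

With the walls removed the bar would change length by δ_free = Σ αᵢΔT Lᵢ = 18.8×10⁻⁶×55×200 + 26×10⁻⁶×55×875 = 1.458 mm.
The rigid supports impose zero overall length change; the single axial force P common to all segments must satisfy P Σ Lᵢ/(AᵢEᵢ) = δ_free.
Σ Lᵢ/(AᵢEᵢ) = 200/(2075×112×10³) + 875/(1650×45×10³) = 1.265×10⁻⁵ mm/N.
P = 1.458 / 1.265×10⁻⁵ = 115300 N = 115.3 kN, tensile.

P ≈ 115 kN (tensile)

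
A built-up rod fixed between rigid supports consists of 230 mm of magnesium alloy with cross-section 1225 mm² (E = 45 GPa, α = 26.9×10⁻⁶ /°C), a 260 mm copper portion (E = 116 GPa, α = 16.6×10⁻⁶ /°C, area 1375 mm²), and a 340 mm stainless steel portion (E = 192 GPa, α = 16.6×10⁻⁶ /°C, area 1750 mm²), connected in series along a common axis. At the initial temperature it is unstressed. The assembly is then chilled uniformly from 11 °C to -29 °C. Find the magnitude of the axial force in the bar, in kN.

P ≈ 94.8 kN (tensile)

If the supports were absent, the total length change would be Σ αᵢΔT Lᵢ = 26.9×10⁻⁶×40×230 + 16.6×10⁻⁶×40×260 + 16.6×10⁻⁶×40×340 = 0.6459 mm.
Since the ends are fixed, an axial force P builds up, equal in every segment, with P · Σ Lᵢ/(AᵢEᵢ) = δ_free.
The series flexibility is Σ Lᵢ/(AᵢEᵢ) = 230/(1225×45×10³) + 260/(1375×116×10³) + 340/(1750×192×10³) = 6.814×10⁻⁶ mm/N.
Hence P = δ_free / Σ(L/AE) = 0.6459/6.814×10⁻⁶ = 94.78 kN (tensile).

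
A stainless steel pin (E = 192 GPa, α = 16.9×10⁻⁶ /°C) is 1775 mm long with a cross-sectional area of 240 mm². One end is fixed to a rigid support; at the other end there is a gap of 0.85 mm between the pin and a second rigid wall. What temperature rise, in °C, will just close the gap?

ΔT ≈ 28.3 °C

Contact occurs when the free expansion equals the gap: αΔT L = 0.85 mm.
ΔT = 0.85 / (16.9×10⁻⁶ × 1775) = 28.34 °C.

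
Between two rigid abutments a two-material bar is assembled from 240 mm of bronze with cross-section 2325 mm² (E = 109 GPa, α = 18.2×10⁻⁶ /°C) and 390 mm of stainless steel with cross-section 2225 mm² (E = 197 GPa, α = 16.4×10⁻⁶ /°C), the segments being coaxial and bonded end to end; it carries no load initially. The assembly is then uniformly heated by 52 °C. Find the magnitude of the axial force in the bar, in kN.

With the walls removed the bar would change length by δ_free = Σ αᵢΔT Lᵢ = 18.2×10⁻⁶×52×240 + 16.4×10⁻⁶×52×390 = 0.5597 mm.
The rigid supports impose zero overall length change; the single axial force P common to all segments must satisfy P Σ Lᵢ/(AᵢEᵢ) = δ_free.
Σ Lᵢ/(AᵢEᵢ) = 240/(2325×109×10³) + 390/(2225×197×10³) = 1.837×10⁻⁶ mm/N.
P = 0.5597 / 1.837×10⁻⁶ = 304700 N = 304.7 kN, compressive.

P ≈ 305 kN (compressive)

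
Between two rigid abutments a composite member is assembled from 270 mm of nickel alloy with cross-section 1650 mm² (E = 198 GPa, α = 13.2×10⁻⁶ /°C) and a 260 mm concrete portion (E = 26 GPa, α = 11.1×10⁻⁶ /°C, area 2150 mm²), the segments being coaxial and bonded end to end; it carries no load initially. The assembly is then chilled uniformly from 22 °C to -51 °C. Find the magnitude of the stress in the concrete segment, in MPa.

Free thermal contraction of the whole bar: Σ αᵢΔT Lᵢ = 13.2×10⁻⁶×73×270 + 11.1×10⁻⁶×73×260 = 0.4708 mm.
Since the ends are fixed, an axial force P builds up, equal in every segment, with P · Σ Lᵢ/(AᵢEᵢ) = δ_free.
Σ Lᵢ/(AᵢEᵢ) = 270/(1650×198×10³) + 260/(2150×26×10³) = 5.478×10⁻⁶ mm/N.
P = 0.4708 / 5.478×10⁻⁶ = 85960 N = 85.96 kN, tensile.
σ_{concrete} = P / A = 85960 / 2150 = 39.98 MPa.

σ ≈ 40 MPa (tensile)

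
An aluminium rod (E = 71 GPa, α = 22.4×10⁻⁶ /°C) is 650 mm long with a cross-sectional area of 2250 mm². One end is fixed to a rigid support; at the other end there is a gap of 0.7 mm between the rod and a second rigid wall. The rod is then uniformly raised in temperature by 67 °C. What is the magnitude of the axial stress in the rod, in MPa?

σ ≈ 30.1 MPa (compressive)

If the wall were absent the rod would grow by αΔT L = 22.4×10⁻⁶ × 67 × 650 = 0.9755 mm.
After closing the 0.7 mm clearance, 0.9755 − 0.7 = 0.2755 mm of expansion remains to be suppressed by the wall.
Compatibility: PL/(AE) = 0.2755 mm, so σ = P/A = E × (0.2755/650) = 30.1 MPa.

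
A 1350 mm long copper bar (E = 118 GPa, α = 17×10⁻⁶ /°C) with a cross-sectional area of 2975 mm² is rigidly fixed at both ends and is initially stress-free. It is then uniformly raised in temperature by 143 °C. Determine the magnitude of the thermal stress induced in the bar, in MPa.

σ ≈ 287 MPa (compressive)

With length fixed, the mechanical strain must cancel the thermal strain αΔT = 17×10⁻⁶ × 143 = 2431×10⁻⁶.
The stress required to suppress this strain is σ = Eε = 118×10³ × 2431×10⁻⁶ = 286.9 MPa, compressive since the bar is trying to expand.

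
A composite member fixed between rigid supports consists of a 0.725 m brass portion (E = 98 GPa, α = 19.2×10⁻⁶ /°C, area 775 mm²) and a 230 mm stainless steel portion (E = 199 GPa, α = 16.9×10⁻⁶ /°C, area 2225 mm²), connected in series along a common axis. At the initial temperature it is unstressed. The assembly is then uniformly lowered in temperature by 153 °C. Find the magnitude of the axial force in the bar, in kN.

P ≈ 271 kN (tensile)

Free thermal contraction of the whole bar: Σ αᵢΔT Lᵢ = 19.2×10⁻⁶×153×725 + 16.9×10⁻⁶×153×230 = 2.724 mm.
The walls prevent any net length change, so an axial force P (same in every segment) develops. Compatibility: P · Σ Lᵢ/(AᵢEᵢ) = δ_free.
Σ Lᵢ/(AᵢEᵢ) = 725/(775×98×10³) + 230/(2225×199×10³) = 1.007×10⁻⁵ mm/N.
Hence P = δ_free / Σ(L/AE) = 2.724/1.007×10⁻⁵ = 270.7 kN (tensile).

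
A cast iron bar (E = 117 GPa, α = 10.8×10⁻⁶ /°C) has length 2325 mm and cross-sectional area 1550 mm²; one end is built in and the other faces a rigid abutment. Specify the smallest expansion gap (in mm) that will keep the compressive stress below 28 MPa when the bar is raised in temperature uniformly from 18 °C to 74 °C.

g ≈ 0.85 mm

With no wall the bar would lengthen by αΔT L = 10.8×10⁻⁶ × 56 × 2325 = 1.406 mm.
At the allowable stress the elastic shortening the wall may impose is σL/E = 28 × 2325 / (117×10³) = 0.5564 mm.
The gap must absorb the remainder: g_min = 1.406 − 0.5564 = 0.8497 mm.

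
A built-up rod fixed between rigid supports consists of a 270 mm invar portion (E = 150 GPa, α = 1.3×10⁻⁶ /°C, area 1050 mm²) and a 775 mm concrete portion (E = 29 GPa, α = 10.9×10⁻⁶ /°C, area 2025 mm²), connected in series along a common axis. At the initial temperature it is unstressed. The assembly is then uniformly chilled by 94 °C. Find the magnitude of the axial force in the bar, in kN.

With the walls removed the bar would change length by δ_free = Σ αᵢΔT Lᵢ = 1.3×10⁻⁶×94×270 + 10.9×10⁻⁶×94×775 = 0.8271 mm.
Since the ends are fixed, an axial force P builds up, equal in every segment, with P · Σ Lᵢ/(AᵢEᵢ) = δ_free.
Σ Lᵢ/(AᵢEᵢ) = 270/(1050×150×10³) + 775/(2025×29×10³) = 1.491×10⁻⁵ mm/N.
P = 0.8271 / 1.491×10⁻⁵ = 55460 N = 55.46 kN, tensile.

P ≈ 55.5 kN (tensile)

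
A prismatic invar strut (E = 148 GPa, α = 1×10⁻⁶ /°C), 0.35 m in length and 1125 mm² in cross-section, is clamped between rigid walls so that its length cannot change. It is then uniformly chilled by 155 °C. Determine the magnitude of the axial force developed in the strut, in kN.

The ends cannot move, so σ = EαΔT = 148×10³ × 1×10⁻⁶ × 155 = 22.94 MPa.
P = AEαΔT = 1125 × 148×10³ × 1×10⁻⁶ × 155 = 25.81 kN (tensile).

P ≈ 25.8 kN (tensile)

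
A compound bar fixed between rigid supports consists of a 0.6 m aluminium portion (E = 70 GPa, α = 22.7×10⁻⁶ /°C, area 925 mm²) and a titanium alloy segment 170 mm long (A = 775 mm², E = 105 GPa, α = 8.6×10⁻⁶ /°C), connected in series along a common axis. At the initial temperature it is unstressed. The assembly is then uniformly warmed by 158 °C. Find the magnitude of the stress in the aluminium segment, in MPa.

With the walls removed the bar would change length by δ_free = Σ αᵢΔT Lᵢ = 22.7×10⁻⁶×158×600 + 8.6×10⁻⁶×158×170 = 2.383 mm.
The walls prevent any net length change, so an axial force P (same in every segment) develops. Compatibility: P · Σ Lᵢ/(AᵢEᵢ) = δ_free.
Σ Lᵢ/(AᵢEᵢ) = 600/(925×70×10³) + 170/(775×105×10³) = 1.136×10⁻⁵ mm/N.
P = 2.383 / 1.136×10⁻⁵ = 209900 N = 209.9 kN, compressive.
σ_{aluminium} = P / A = 209900 / 925 = 226.9 MPa.

σ ≈ 227 MPa (compressive)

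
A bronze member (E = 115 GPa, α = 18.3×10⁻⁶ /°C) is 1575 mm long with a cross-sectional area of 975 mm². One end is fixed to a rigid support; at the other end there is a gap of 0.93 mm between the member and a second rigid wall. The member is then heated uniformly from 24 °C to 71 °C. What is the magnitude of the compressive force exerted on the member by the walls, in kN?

Unrestrained expansion: δ_free = αΔT L = 18.3×10⁻⁶ × 47 × 1575 = 1.355 mm.
The gap closes (δ_free > 0.93 mm) and the wall then resists a further 1.355 − 0.93 = 0.4247 mm of expansion.
Compatibility: PL/(AE) = 0.4247 mm, so σ = P/A = E × (0.4247/1575) = 31.01 MPa.
Force on the wall = σA = 31.01 × 975 mm² = 30.23 kN.

P ≈ 30.2 kN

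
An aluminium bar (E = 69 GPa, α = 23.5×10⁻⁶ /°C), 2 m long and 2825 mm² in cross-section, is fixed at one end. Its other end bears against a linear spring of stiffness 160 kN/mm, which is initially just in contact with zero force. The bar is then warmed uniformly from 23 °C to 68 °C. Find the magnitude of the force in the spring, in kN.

The unrestrained thermal change is αΔT L = 23.5×10⁻⁶ × 45 × 2000 = 2.115 mm.
With a force P in the spring, the elastic change of the bar is PL/(AE) and that of the spring is P/k; compatibility requires their sum to equal δ_free.
P [ L/(AE) + 1/k ] = δ_free → P [ 2000/(2825×69×10³) + 1/(160×10³) ] = 2.115.
P = 2.115 / 1.651×10⁻⁵ = 128100 N.

P ≈ 128 kN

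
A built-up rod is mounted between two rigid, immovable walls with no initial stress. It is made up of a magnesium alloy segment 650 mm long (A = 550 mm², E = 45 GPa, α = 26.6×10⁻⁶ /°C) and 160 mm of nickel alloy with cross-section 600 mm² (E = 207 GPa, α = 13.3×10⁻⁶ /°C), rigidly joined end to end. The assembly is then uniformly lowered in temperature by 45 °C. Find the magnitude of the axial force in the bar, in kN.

P ≈ 31.7 kN (tensile)

With the walls removed the bar would change length by δ_free = Σ αᵢΔT Lᵢ = 26.6×10⁻⁶×45×650 + 13.3×10⁻⁶×45×160 = 0.8738 mm.
The rigid supports impose zero overall length change; the single axial force P common to all segments must satisfy P Σ Lᵢ/(AᵢEᵢ) = δ_free.
Σ Lᵢ/(AᵢEᵢ) = 650/(550×45×10³) + 160/(600×207×10³) = 2.755×10⁻⁵ mm/N.
P = 0.8738 / 2.755×10⁻⁵ = 31720 N = 31.72 kN, tensile.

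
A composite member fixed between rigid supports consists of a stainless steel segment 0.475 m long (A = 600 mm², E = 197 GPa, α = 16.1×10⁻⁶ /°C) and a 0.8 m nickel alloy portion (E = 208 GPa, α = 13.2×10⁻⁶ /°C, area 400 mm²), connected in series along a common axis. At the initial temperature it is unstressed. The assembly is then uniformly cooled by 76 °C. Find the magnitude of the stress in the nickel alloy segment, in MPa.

σ ≈ 254 MPa (tensile)

Free thermal contraction of the whole bar: Σ αᵢΔT Lᵢ = 16.1×10⁻⁶×76×475 + 13.2×10⁻⁶×76×800 = 1.384 mm.
The walls prevent any net length change, so an axial force P (same in every segment) develops. Compatibility: P · Σ Lᵢ/(AᵢEᵢ) = δ_free.
The series flexibility is Σ Lᵢ/(AᵢEᵢ) = 475/(600×197×10³) + 800/(400×208×10³) = 1.363×10⁻⁵ mm/N.
So P = 1.384 / 1.363×10⁻⁵ = 101.5 kN, tensile.
σ_{nickel alloy} = P / A = 101500 / 400 = 253.7 MPa.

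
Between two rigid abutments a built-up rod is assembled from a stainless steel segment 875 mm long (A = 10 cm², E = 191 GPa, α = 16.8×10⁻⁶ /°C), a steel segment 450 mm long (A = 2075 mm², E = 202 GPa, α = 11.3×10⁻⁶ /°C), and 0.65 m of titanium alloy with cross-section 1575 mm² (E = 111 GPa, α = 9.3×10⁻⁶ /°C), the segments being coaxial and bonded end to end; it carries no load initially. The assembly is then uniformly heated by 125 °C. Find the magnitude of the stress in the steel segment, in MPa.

With the walls removed the bar would change length by δ_free = Σ αᵢΔT Lᵢ = 16.8×10⁻⁶×125×875 + 11.3×10⁻⁶×125×450 + 9.3×10⁻⁶×125×650 = 3.229 mm.
The rigid supports impose zero overall length change; the single axial force P common to all segments must satisfy P Σ Lᵢ/(AᵢEᵢ) = δ_free.
Σ Lᵢ/(AᵢEᵢ) = 875/(1000×191×10³) + 450/(2075×202×10³) + 650/(1575×111×10³) = 9.373×10⁻⁶ mm/N.
Hence P = δ_free / Σ(L/AE) = 3.229/9.373×10⁻⁶ = 344.5 kN (compressive).
σ_{steel} = P / A = 344500 / 2075 = 166 MPa.

σ ≈ 166 MPa (compressive)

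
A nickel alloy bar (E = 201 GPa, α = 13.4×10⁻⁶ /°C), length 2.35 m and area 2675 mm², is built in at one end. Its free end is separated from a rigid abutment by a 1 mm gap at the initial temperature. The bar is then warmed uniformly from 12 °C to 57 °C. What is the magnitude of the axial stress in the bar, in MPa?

σ ≈ 35.7 MPa (compressive)

Unrestrained expansion: δ_free = αΔT L = 13.4×10⁻⁶ × 45 × 2350 = 1.417 mm.
After closing the 1 mm clearance, 1.417 − 1 = 0.4171 mm of expansion remains to be suppressed by the wall.
So σ = E(δ_free − g)/L = 201×10³ × 0.4171/2350 = 35.67 MPa.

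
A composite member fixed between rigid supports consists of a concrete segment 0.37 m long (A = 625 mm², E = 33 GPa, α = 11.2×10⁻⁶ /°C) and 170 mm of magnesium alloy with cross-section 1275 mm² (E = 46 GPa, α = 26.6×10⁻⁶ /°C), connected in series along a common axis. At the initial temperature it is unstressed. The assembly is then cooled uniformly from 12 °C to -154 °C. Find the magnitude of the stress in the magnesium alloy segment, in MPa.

σ ≈ 54.1 MPa (tensile)

Free thermal contraction of the whole bar: Σ αᵢΔT Lᵢ = 11.2×10⁻⁶×166×370 + 26.6×10⁻⁶×166×170 = 1.439 mm.
Since the ends are fixed, an axial force P builds up, equal in every segment, with P · Σ Lᵢ/(AᵢEᵢ) = δ_free.
The series flexibility is Σ Lᵢ/(AᵢEᵢ) = 370/(625×33×10³) + 170/(1275×46×10³) = 2.084×10⁻⁵ mm/N.
So P = 1.439 / 2.084×10⁻⁵ = 69.04 kN, tensile.
σ_{magnesium alloy} = P / A = 69040 / 1275 = 54.15 MPa.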